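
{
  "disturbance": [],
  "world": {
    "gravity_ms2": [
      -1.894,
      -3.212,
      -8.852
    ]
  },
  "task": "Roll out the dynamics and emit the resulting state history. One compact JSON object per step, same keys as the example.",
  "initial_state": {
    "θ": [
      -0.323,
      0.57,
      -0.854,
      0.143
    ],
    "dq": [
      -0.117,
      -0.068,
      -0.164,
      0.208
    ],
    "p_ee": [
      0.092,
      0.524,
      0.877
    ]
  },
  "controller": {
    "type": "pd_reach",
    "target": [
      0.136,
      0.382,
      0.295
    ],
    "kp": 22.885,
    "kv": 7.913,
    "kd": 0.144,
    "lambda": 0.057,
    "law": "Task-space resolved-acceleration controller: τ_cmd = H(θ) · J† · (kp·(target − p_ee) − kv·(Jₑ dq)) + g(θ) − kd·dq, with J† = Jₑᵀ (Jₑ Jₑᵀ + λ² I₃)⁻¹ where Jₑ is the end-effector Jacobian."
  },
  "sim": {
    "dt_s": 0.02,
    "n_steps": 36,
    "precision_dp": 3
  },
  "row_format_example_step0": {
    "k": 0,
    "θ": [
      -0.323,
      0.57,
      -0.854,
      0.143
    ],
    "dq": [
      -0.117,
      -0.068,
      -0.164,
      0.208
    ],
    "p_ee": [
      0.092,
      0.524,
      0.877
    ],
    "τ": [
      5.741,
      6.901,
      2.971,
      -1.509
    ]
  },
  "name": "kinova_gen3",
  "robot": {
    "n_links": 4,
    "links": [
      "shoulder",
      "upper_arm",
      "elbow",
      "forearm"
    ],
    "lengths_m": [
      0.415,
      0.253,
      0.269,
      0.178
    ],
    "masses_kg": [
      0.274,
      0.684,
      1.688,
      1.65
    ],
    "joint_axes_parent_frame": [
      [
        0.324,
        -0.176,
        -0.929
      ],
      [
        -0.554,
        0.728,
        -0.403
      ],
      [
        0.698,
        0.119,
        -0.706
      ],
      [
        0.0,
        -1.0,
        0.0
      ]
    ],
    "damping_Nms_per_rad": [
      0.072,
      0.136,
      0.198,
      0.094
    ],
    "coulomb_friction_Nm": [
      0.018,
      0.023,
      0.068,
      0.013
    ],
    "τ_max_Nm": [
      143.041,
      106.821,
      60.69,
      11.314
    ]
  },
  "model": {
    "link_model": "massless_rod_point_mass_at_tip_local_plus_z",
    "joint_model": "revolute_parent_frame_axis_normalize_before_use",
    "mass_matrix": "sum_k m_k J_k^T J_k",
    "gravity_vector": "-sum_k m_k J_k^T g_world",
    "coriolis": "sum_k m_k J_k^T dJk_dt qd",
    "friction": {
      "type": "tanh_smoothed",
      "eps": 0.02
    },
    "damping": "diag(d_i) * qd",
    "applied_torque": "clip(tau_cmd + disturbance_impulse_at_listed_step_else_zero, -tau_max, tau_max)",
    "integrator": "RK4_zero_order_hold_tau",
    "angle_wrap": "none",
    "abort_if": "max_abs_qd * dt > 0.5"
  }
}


{"k":1,"\u03b8":[-0.318,0.573,-0.872,0.147],"dq":[0.611,0.366,-1.587,0.225],"p_ee":[0.09,0.524,0.875],"\u03c4":[5.376,4.842,3.241,-1.169]}
{"k":2,"\u03b8":[-0.3,0.584,-0.914,0.151],"dq":[1.123,0.707,-2.598,0.163],"p_ee":[0.089,0.524,0.869],"\u03c4":[4.938,2.991,3.354,-0.843]}
{"k":3,"\u03b8":[-0.275,0.601,-0.973,0.153],"dq":[1.455,0.978,-3.289,0.024],"p_ee":[0.089,0.523,0.86],"\u03c4":[4.483,1.303,3.36,-0.524]}
{"k":4,"\u03b8":[-0.243,0.622,-1.043,0.152],"dq":[1.647,1.199,-3.739,-0.163],"p_ee":[0.09,0.522,0.849],"\u03c4":[4.05,-0.226,3.295,-0.214]}
{"k":5,"\u03b8":[-0.21,0.648,-1.121,0.147],"dq":[1.733,1.377,-4.005,-0.407],"p_ee":[0.093,0.521,0.836],"\u03c4":[3.672,-1.625,3.179,0.094]}
{"k":6,"\u03b8":[-0.175,0.677,-1.202,0.136],"dq":[1.744,1.518,-4.128,-0.697],"p_ee":[0.096,0.519,0.822],"\u03c4":[3.36,-2.892,3.023,0.402]}
{"k":7,"\u03b8":[-0.14,0.709,-1.285,0.119],"dq":[1.702,1.628,-4.137,-1.019],"p_ee":[0.1,0.518,0.806],"\u03c4":[3.106,-4.016,2.833,0.706]}
{"k":8,"\u03b8":[-0.107,0.742,-1.367,0.095],"dq":[1.623,1.706,-4.051,-1.356],"p_ee":[0.105,0.516,0.79],"\u03c4":[2.894,-4.989,2.61,1.004]}
{"k":9,"\u03b8":[-0.076,0.777,-1.446,0.065],"dq":[1.521,1.755,-3.884,-1.693],"p_ee":[0.109,0.514,0.772],"\u03c4":[2.701,-5.812,2.356,1.291]}
{"k":10,"\u03b8":[-0.046,0.812,-1.522,0.028],"dq":[1.404,1.774,-3.652,-2.012],"p_ee":[0.114,0.511,0.755],"\u03c4":[2.507,-6.491,2.076,1.562]}
{"k":11,"\u03b8":[-0.02,0.848,-1.592,-0.015],"dq":[1.279,1.767,-3.369,-2.297],"p_ee":[0.119,0.509,0.737],"\u03c4":[2.297,-7.044,1.774,1.813]}
{"k":12,"\u03b8":[0.005,0.883,-1.657,-0.063],"dq":[1.152,1.736,-3.054,-2.534],"p_ee":[0.124,0.506,0.719],"\u03c4":[2.065,-7.494,1.456,2.04]}
{"k":13,"\u03b8":[0.027,0.917,-1.714,-0.115],"dq":[1.027,1.688,-2.724,-2.712],"p_ee":[0.129,0.503,0.7],"\u03c4":[1.814,-7.863,1.13,2.241]}
{"k":14,"\u03b8":[0.046,0.95,-1.766,-0.17],"dq":[0.904,1.629,-2.396,-2.827],"p_ee":[0.133,0.499,0.682],"\u03c4":[1.555,-8.174,0.804,2.414]}
{"k":15,"\u03b8":[0.063,0.982,-1.811,-0.227],"dq":[0.787,1.565,-2.084,-2.88],"p_ee":[0.138,0.495,0.664],"\u03c4":[1.301,-8.446,0.484,2.56]}
{"k":16,"\u03b8":[0.077,1.013,-1.85,-0.285],"dq":[0.675,1.501,-1.799,-2.878],"p_ee":[0.142,0.491,0.647],"\u03c4":[1.066,-8.691,0.174,2.68]}
{"k":17,"\u03b8":[0.09,1.042,-1.883,-0.342],"dq":[0.57,1.44,-1.543,-2.831],"p_ee":[0.146,0.487,0.63],"\u03c4":[0.863,-8.919,-0.123,2.776]}
{"k":18,"\u03b8":[0.1,1.071,-1.912,-0.397],"dq":[0.472,1.384,-1.318,-2.748],"p_ee":[0.149,0.483,0.614],"\u03c4":[0.699,-9.136,-0.406,2.851]}
{"k":19,"\u03b8":[0.109,1.098,-1.936,-0.451],"dq":[0.38,1.333,-1.123,-2.64],"p_ee":[0.152,0.478,0.598],"\u03c4":[0.576,-9.347,-0.674,2.907]}
{"k":20,"\u03b8":[0.116,1.124,-1.957,-0.503],"dq":[0.296,1.287,-0.956,-2.515],"p_ee":[0.156,0.473,0.582],"\u03c4":[0.496,-9.554,-0.929,2.947]}
{"k":21,"\u03b8":[0.121,1.15,-1.975,-0.551],"dq":[0.219,1.246,-0.811,-2.38],"p_ee":[0.158,0.469,0.567],"\u03c4":[0.454,-9.757,-1.172,2.971]}
{"k":22,"\u03b8":[0.124,1.174,-1.99,-0.598],"dq":[0.149,1.207,-0.688,-2.24],"p_ee":[0.161,0.465,0.553],"\u03c4":[0.449,-9.957,-1.402,2.983]}
{"k":23,"\u03b8":[0.127,1.198,-2.003,-0.641],"dq":[0.086,1.171,-0.582,-2.099],"p_ee":[0.163,0.46,0.539],"\u03c4":[0.473,-10.153,-1.622,2.984]}
{"k":24,"\u03b8":[0.128,1.221,-2.013,-0.682],"dq":[0.03,1.137,-0.491,-1.961],"p_ee":[0.165,0.456,0.526],"\u03c4":[0.524,-10.346,-1.831,2.975]}
{"k":25,"\u03b8":[0.128,1.243,-2.022,-0.719],"dq":[-0.02,1.105,-0.414,-1.826],"p_ee":[0.167,0.453,0.513],"\u03c4":[0.592,-10.533,-2.029,2.958]}
{"k":26,"\u03b8":[0.127,1.265,-2.03,-0.755],"dq":[-0.063,1.073,-0.349,-1.697],"p_ee":[0.169,0.449,0.501],"\u03c4":[0.674,-10.715,-2.218,2.934]}
{"k":27,"\u03b8":[0.126,1.286,-2.036,-0.787],"dq":[-0.101,1.041,-0.292,-1.574],"p_ee":[0.17,0.446,0.489],"\u03c4":[0.769,-10.89,-2.397,2.905]}
{"k":28,"\u03b8":[0.123,1.307,-2.042,-0.818],"dq":[-0.133,1.01,-0.244,-1.459],"p_ee":[0.171,0.442,0.478],"\u03c4":[0.872,-11.059,-2.567,2.872]}
{"k":29,"\u03b8":[0.12,1.327,-2.046,-0.846],"dq":[-0.161,0.978,-0.203,-1.35],"p_ee":[0.172,0.439,0.467],"\u03c4":[0.98,-11.22,-2.728,2.834]}
{"k":30,"\u03b8":[0.117,1.346,-2.05,-0.872],"dq":[-0.184,0.946,-0.168,-1.249],"p_ee":[0.173,0.437,0.457],"\u03c4":[1.092,-11.372,-2.88,2.794]}
{"k":31,"\u03b8":[0.113,1.365,-2.053,-0.896],"dq":[-0.203,0.914,-0.138,-1.155],"p_ee":[0.174,0.434,0.447],"\u03c4":[1.204,-11.516,-3.022,2.753]}
{"k":32,"\u03b8":[0.109,1.383,-2.056,-0.918],"dq":[-0.219,0.882,-0.113,-1.068],"p_ee":[0.174,0.432,0.438],"\u03c4":[1.315,-11.65,-3.156,2.71]}
{"k":33,"\u03b8":[0.104,1.4,-2.058,-0.939],"dq":[-0.231,0.849,-0.092,-0.988],"p_ee":[0.174,0.429,0.429],"\u03c4":[1.422,-11.775,-3.282,2.666]}
{"k":34,"\u03b8":[0.099,1.417,-2.059,-0.958],"dq":[-0.24,0.816,-0.074,-0.914],"p_ee":[0.174,0.427,0.42],"\u03c4":[1.526,-11.89,-3.399,2.621]}
{"k":35,"\u03b8":[0.095,1.433,-2.061,-0.975],"dq":[-0.246,0.783,-0.06,-0.847],"p_ee":[0.174,0.425,0.412],"\u03c4":[1.625,-11.995,-3.507,2.577]}
{"k":36,"\u03b8":[0.09,1.448,-2.062,-0.992],"dq":[-0.25,0.751,-0.049,-0.785],"p_ee":[0.174,0.423,0.404]}


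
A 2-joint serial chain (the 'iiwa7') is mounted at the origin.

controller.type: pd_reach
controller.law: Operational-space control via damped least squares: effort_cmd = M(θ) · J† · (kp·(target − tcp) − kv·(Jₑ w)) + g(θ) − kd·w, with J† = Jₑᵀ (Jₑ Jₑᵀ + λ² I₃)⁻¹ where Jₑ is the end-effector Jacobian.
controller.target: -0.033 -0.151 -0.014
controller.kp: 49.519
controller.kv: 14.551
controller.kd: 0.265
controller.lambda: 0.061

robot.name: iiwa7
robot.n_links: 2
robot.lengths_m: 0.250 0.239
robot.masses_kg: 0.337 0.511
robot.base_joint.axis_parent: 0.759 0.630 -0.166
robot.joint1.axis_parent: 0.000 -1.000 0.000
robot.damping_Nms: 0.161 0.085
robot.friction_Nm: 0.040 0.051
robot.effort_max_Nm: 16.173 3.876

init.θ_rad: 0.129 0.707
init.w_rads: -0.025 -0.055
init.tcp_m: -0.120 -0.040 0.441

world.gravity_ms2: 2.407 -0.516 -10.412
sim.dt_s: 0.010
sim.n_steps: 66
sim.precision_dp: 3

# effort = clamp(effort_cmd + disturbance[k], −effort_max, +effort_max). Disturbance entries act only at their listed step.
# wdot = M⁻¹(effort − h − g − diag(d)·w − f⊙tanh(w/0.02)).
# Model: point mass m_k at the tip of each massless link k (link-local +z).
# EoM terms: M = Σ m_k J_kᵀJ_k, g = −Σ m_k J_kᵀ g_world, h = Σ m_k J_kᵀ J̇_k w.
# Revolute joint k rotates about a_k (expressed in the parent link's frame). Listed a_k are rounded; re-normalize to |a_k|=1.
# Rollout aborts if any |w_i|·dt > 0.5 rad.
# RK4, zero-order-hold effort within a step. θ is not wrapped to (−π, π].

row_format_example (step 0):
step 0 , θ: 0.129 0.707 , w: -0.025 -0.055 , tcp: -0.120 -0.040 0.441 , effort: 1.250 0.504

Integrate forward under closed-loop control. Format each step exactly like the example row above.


step 1 , θ: 0.131 0.710 , w: 0.348 0.689 , tcp: -0.120 -0.040 0.441 , effort: 0.933 0.188
step 2 , θ: 0.135 0.720 , w: 0.612 1.175 , tcp: -0.121 -0.042 0.439 , effort: 0.690 -0.011
step 3 , θ: 0.143 0.733 , w: 0.805 1.502 , tcp: -0.122 -0.044 0.438 , effort: 0.498 -0.138
step 4 , θ: 0.151 0.749 , w: 0.949 1.721 , tcp: -0.122 -0.046 0.436 , effort: 0.346 -0.220
step 5 , θ: 0.161 0.767 , w: 1.060 1.871 , tcp: -0.123 -0.049 0.434 , effort: 0.222 -0.272
step 6 , θ: 0.172 0.786 , w: 1.146 1.973 , tcp: -0.124 -0.052 0.431 , effort: 0.120 -0.305
step 7 , θ: 0.184 0.806 , w: 1.215 2.044 , tcp: -0.124 -0.055 0.429 , effort: 0.034 -0.327
step 8 , θ: 0.197 0.827 , w: 1.272 2.095 , tcp: -0.125 -0.058 0.426 , effort: -0.038 -0.342
step 9 , θ: 0.210 0.848 , w: 1.319 2.132 , tcp: -0.125 -0.061 0.423 , effort: -0.100 -0.353
step 10 , θ: 0.223 0.870 , w: 1.360 2.160 , tcp: -0.126 -0.064 0.420 , effort: -0.155 -0.361
step 11 , θ: 0.237 0.891 , w: 1.396 2.181 , tcp: -0.126 -0.068 0.417 , effort: -0.202 -0.368
step 12 , θ: 0.251 0.913 , w: 1.428 2.197 , tcp: -0.126 -0.071 0.414 , effort: -0.245 -0.375
step 13 , θ: 0.265 0.935 , w: 1.456 2.210 , tcp: -0.127 -0.074 0.411 , effort: -0.283 -0.382
step 14 , θ: 0.280 0.957 , w: 1.483 2.221 , tcp: -0.127 -0.078 0.408 , effort: -0.318 -0.389
step 15 , θ: 0.295 0.980 , w: 1.507 2.229 , tcp: -0.127 -0.081 0.405 , effort: -0.351 -0.396
step 16 , θ: 0.310 1.002 , w: 1.529 2.236 , tcp: -0.127 -0.084 0.401 , effort: -0.381 -0.403
step 17 , θ: 0.325 1.024 , w: 1.550 2.241 , tcp: -0.127 -0.087 0.398 , effort: -0.409 -0.410
step 18 , θ: 0.341 1.047 , w: 1.570 2.244 , tcp: -0.127 -0.090 0.394 , effort: -0.436 -0.418
step 19 , θ: 0.357 1.069 , w: 1.589 2.246 , tcp: -0.127 -0.093 0.390 , effort: -0.461 -0.425
step 20 , θ: 0.373 1.092 , w: 1.607 2.247 , tcp: -0.126 -0.096 0.387 , effort: -0.485 -0.433
step 21 , θ: 0.389 1.114 , w: 1.623 2.246 , tcp: -0.126 -0.099 0.383 , effort: -0.508 -0.441
step 22 , θ: 0.405 1.137 , w: 1.639 2.244 , tcp: -0.126 -0.102 0.379 , effort: -0.531 -0.448
step 23 , θ: 0.422 1.159 , w: 1.654 2.240 , tcp: -0.126 -0.105 0.375 , effort: -0.553 -0.456
step 24 , θ: 0.438 1.181 , w: 1.669 2.235 , tcp: -0.125 -0.108 0.371 , effort: -0.574 -0.463
step 25 , θ: 0.455 1.204 , w: 1.682 2.229 , tcp: -0.125 -0.110 0.367 , effort: -0.594 -0.471
step 26 , θ: 0.472 1.226 , w: 1.695 2.221 , tcp: -0.124 -0.113 0.363 , effort: -0.614 -0.478
step 27 , θ: 0.489 1.248 , w: 1.707 2.212 , tcp: -0.124 -0.115 0.359 , effort: -0.634 -0.485
step 28 , θ: 0.506 1.270 , w: 1.718 2.201 , tcp: -0.123 -0.118 0.355 , effort: -0.653 -0.491
step 29 , θ: 0.523 1.292 , w: 1.729 2.189 , tcp: -0.123 -0.120 0.351 , effort: -0.671 -0.498
step 30 , θ: 0.541 1.314 , w: 1.739 2.176 , tcp: -0.122 -0.122 0.347 , effort: -0.690 -0.504
step 31 , θ: 0.558 1.336 , w: 1.748 2.162 , tcp: -0.121 -0.124 0.343 , effort: -0.707 -0.510
step 32 , θ: 0.576 1.357 , w: 1.756 2.146 , tcp: -0.121 -0.126 0.338 , effort: -0.725 -0.515
step 33 , θ: 0.593 1.379 , w: 1.764 2.130 , tcp: -0.120 -0.128 0.334 , effort: -0.742 -0.520
step 34 , θ: 0.611 1.400 , w: 1.771 2.112 , tcp: -0.119 -0.130 0.330 , effort: -0.758 -0.525
step 35 , θ: 0.629 1.421 , w: 1.777 2.093 , tcp: -0.118 -0.132 0.326 , effort: -0.775 -0.530
step 36 , θ: 0.646 1.442 , w: 1.783 2.073 , tcp: -0.117 -0.133 0.322 , effort: -0.791 -0.534
step 37 , θ: 0.664 1.462 , w: 1.788 2.052 , tcp: -0.116 -0.135 0.317 , effort: -0.806 -0.538
step 38 , θ: 0.682 1.483 , w: 1.792 2.031 , tcp: -0.115 -0.137 0.313 , effort: -0.821 -0.542
step 39 , θ: 0.700 1.503 , w: 1.795 2.008 , tcp: -0.114 -0.138 0.309 , effort: -0.836 -0.545
step 40 , θ: 0.718 1.523 , w: 1.798 1.985 , tcp: -0.113 -0.139 0.305 , effort: -0.850 -0.548
step 41 , θ: 0.736 1.542 , w: 1.800 1.961 , tcp: -0.112 -0.141 0.301 , effort: -0.864 -0.551
step 42 , θ: 0.754 1.562 , w: 1.801 1.936 , tcp: -0.111 -0.142 0.297 , effort: -0.878 -0.553
step 43 , θ: 0.772 1.581 , w: 1.801 1.911 , tcp: -0.110 -0.143 0.293 , effort: -0.891 -0.555
step 44 , θ: 0.790 1.600 , w: 1.801 1.885 , tcp: -0.109 -0.144 0.289 , effort: -0.903 -0.557
step 45 , θ: 0.808 1.619 , w: 1.801 1.859 , tcp: -0.108 -0.145 0.285 , effort: -0.916 -0.558
step 46 , θ: 0.826 1.637 , w: 1.800 1.832 , tcp: -0.107 -0.146 0.281 , effort: -0.928 -0.559
step 47 , θ: 0.844 1.656 , w: 1.798 1.805 , tcp: -0.106 -0.147 0.277 , effort: -0.939 -0.560
step 48 , θ: 0.862 1.673 , w: 1.796 1.778 , tcp: -0.105 -0.148 0.273 , effort: -0.951 -0.561
step 49 , θ: 0.880 1.691 , w: 1.793 1.750 , tcp: -0.103 -0.149 0.269 , effort: -0.962 -0.561
step 50 , θ: 0.898 1.708 , w: 1.790 1.722 , tcp: -0.102 -0.149 0.265 , effort: -0.972 -0.561
step 51 , θ: 0.916 1.726 , w: 1.786 1.694 , tcp: -0.101 -0.150 0.262 , effort: -0.982 -0.561
step 52 , θ: 0.934 1.742 , w: 1.782 1.666 , tcp: -0.100 -0.151 0.258 , effort: -0.992 -0.560
step 53 , θ: 0.951 1.759 , w: 1.777 1.638 , tcp: -0.099 -0.151 0.254 , effort: -1.001 -0.560
step 54 , θ: 0.969 1.775 , w: 1.772 1.610 , tcp: -0.097 -0.152 0.251 , effort: -1.010 -0.559
step 55 , θ: 0.987 1.791 , w: 1.767 1.581 , tcp: -0.096 -0.152 0.247 , effort: -1.019 -0.557
step 56 , θ: 1.005 1.807 , w: 1.761 1.553 , tcp: -0.095 -0.153 0.244 , effort: -1.027 -0.556
step 57 , θ: 1.022 1.822 , w: 1.755 1.525 , tcp: -0.094 -0.153 0.240 , effort: -1.035 -0.554
step 58 , θ: 1.040 1.837 , w: 1.748 1.497 , tcp: -0.092 -0.153 0.237 , effort: -1.043 -0.553
step 59 , θ: 1.057 1.852 , w: 1.742 1.469 , tcp: -0.091 -0.154 0.233 , effort: -1.050 -0.551
step 60 , θ: 1.074 1.867 , w: 1.735 1.441 , tcp: -0.090 -0.154 0.230 , effort: -1.057 -0.548
step 61 , θ: 1.092 1.881 , w: 1.728 1.414 , tcp: -0.089 -0.154 0.227 , effort: -1.064 -0.546
step 62 , θ: 1.109 1.895 , w: 1.721 1.386 , tcp: -0.087 -0.155 0.224 , effort: -1.070 -0.543
step 63 , θ: 1.126 1.909 , w: 1.713 1.359 , tcp: -0.086 -0.155 0.221 , effort: -1.076 -0.541
step 64 , θ: 1.143 1.922 , w: 1.705 1.332 , tcp: -0.085 -0.155 0.217 , effort: -1.082 -0.538
step 65 , θ: 1.160 1.935 , w: 1.698 1.305 , tcp: -0.084 -0.155 0.214 , effort: -1.088 -0.535
step 66 , θ: 1.177 1.948 , w: 1.690 1.279 , tcp: -0.082 -0.155 0.211


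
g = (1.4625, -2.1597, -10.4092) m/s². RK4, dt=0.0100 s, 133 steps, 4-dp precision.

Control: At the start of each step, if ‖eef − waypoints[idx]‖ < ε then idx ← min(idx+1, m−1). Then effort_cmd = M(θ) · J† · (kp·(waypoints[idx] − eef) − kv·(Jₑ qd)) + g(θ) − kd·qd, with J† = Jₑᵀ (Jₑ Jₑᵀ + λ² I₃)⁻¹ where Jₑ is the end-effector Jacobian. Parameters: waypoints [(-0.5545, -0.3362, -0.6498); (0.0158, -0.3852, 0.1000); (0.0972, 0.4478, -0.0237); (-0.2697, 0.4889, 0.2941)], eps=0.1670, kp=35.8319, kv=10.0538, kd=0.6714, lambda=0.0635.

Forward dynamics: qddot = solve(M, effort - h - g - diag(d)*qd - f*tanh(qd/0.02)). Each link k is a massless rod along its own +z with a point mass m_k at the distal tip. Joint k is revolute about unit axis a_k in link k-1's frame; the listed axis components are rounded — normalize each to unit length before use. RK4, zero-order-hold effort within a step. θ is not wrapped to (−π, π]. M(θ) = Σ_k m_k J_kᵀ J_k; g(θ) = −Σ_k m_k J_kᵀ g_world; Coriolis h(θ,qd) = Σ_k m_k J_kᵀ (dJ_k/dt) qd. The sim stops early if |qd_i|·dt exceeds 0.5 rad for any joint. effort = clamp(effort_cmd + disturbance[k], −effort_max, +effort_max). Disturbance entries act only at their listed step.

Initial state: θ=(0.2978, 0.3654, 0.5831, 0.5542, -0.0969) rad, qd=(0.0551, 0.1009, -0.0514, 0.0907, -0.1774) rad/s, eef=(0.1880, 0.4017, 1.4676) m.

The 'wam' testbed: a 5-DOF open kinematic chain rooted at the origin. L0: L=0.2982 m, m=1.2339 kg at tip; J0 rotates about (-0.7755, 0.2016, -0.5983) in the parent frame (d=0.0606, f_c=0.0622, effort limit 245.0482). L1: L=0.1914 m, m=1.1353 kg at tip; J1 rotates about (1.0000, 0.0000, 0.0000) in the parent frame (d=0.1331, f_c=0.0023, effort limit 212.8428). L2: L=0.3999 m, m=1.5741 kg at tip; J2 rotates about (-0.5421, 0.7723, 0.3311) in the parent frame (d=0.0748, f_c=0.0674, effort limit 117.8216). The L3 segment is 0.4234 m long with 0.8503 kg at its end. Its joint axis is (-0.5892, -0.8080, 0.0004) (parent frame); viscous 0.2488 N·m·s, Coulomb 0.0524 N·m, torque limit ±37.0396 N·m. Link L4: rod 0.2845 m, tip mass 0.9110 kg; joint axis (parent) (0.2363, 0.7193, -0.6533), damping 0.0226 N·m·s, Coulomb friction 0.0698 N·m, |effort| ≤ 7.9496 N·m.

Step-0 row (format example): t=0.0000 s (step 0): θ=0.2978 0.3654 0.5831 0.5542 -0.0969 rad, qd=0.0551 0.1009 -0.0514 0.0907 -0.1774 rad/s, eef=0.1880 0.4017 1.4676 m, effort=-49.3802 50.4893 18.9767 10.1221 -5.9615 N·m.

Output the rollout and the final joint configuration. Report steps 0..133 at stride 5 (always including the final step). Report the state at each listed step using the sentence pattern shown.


t=0.0500 s (step 5): θ=0.2401 0.5476 0.9784 0.7887 -0.1736 rad, qd=-1.3885 6.7159 14.2921 6.5539 -2.1405 rad/s, eef=0.1591 0.3629 1.4070 m, effort=31.8441 -37.7204 26.6271 12.2975 -2.9319 N·m.
t=0.1000 s (step 10): θ=0.3125 1.0326 1.8210 1.0327 -0.4095 rad, qd=4.9053 11.1134 16.5129 3.2499 -9.4011 rad/s, eef=0.1110 0.2651 1.2963 m, effort=62.0124 -64.6475 34.7346 2.7902 4.4992 N·m.
t=0.1500 s (step 15): θ=0.6000 1.3656 2.4351 1.3647 -0.8322 rad, qd=5.2447 1.6131 9.3530 11.3203 -2.0125 rad/s, eef=0.0354 0.2209 1.1329 m, effort=-4.6812 2.2889 -3.7102 5.4811 -1.3553 N·m.
t=0.2000 s (step 20): θ=0.8835 1.4000 2.8875 2.0116 -0.5458 rad, qd=7.2679 2.4275 7.9940 11.8932 7.6369 rad/s, eef=0.0104 0.1904 0.9384 m, effort=3.4825 11.4578 -34.9137 2.5893 -4.2988 N·m.
t=0.2500 s (step 25): θ=1.2827 1.5676 3.1318 2.4734 -0.4615 rad, qd=7.9765 3.0528 2.0811 7.5575 -2.1165 rad/s, eef=0.0440 0.1195 0.7315 m, effort=-16.9614 12.5851 -24.1744 -3.4528 4.0044 N·m.
t=0.3000 s (step 30): θ=1.6594 1.6860 3.1518 2.8204 -0.5817 rad, qd=7.0855 1.9272 -0.8948 6.4491 -1.9786 rad/s, eef=0.0347 0.0518 0.5209 m, effort=-28.1338 9.4865 -12.3148 -7.8441 4.0038 N·m.
t=0.3500 s (step 35): θ=1.9910 1.7810 3.0637 3.1216 -0.6159 rad, qd=6.1805 2.0026 -2.5448 5.5907 0.8633 rad/s, eef=-0.0055 -0.0088 0.3322 m, effort=-32.2147 7.1937 -7.5498 -12.0909 1.9875 N·m.
t=0.4000 s (step 40): θ=2.2753 1.8925 2.9028 3.3760 -0.4865 rad, qd=5.1490 2.5003 -3.7859 4.5460 4.2978 rad/s, eef=-0.0440 -0.0714 0.1728 m, effort=-36.1623 8.2708 -5.4858 -14.9525 -0.0906 N·m.
t=0.4500 s (step 45): θ=2.5281 2.0405 2.7144 3.5736 -0.2206 rad, qd=5.5950 3.4533 -3.5458 3.4292 5.8434 rad/s, eef=-0.0537 -0.1409 0.0540 m, effort=-1.6350 -3.7389 0.0565 -11.9981 -0.4167 N·m.
t=0.5000 s (step 50): θ=2.8428 2.2497 2.5534 3.7095 0.0581 rad, qd=6.4156 5.1564 -2.5640 1.6996 4.6396 rad/s, eef=-0.0421 -0.2221 -0.0015 m, effort=-26.0021 11.1398 -2.9705 -19.7251 1.1989 N·m.
t=0.5500 s (step 55): θ=3.1159 2.5723 2.4846 3.7177 0.2011 rad, qd=4.2618 7.6606 -0.3376 -1.3836 1.3668 rad/s, eef=-0.0335 -0.2969 -0.0119 m, effort=-23.7346 11.2868 -9.7377 -21.4013 3.4040 N·m.
t=0.6000 s (step 60): θ=3.2682 2.9912 2.4744 3.5839 0.2415 rad, qd=1.8980 8.7185 -0.4833 -3.7803 0.4575 rad/s, eef=-0.0390 -0.3417 -0.0358 m, effort=-11.8815 4.6169 -14.0260 -15.4492 3.0071 N·m.
t=0.6500 s (step 65): θ=3.3192 3.4039 2.4198 3.3652 0.2568 rad, qd=0.3193 7.5407 -1.6471 -4.7455 0.1913 rad/s, eef=-0.0619 -0.3623 -0.0960 m, effort=0.4107 -4.1524 -5.4719 -8.5950 2.0361 N·m.
t=0.7000 s (step 70): θ=3.3218 3.7344 2.3138 3.1273 0.2653 rad, qd=-0.0322 5.6910 -2.5786 -4.6592 0.1727 rad/s, eef=-0.0978 -0.3662 -0.1797 m, effort=5.4350 -6.8177 0.3465 -4.2479 1.1977 N·m.
t=0.7500 s (step 75): θ=3.3249 3.9805 2.1669 2.9059 0.2751 rad, qd=0.1713 4.2514 -3.2482 -4.1772 0.2118 rad/s, eef=-0.1403 -0.3568 -0.2621 m, effort=6.8829 -6.1162 2.1206 -2.3784 0.7719 N·m.
t=0.8000 s (step 80): θ=3.3380 4.1682 1.9920 2.7101 0.2854 rad, qd=0.3314 3.3181 -3.7415 -3.6547 0.1812 rad/s, eef=-0.1852 -0.3404 -0.3294 m, effort=7.1325 -4.4394 2.0204 -1.9974 0.7205 N·m.
t=0.8500 s (step 85): θ=3.3560 4.3171 1.7921 2.5398 0.2928 rad, qd=0.3750 2.6718 -4.2705 -3.1684 0.1093 rad/s, eef=-0.2295 -0.3232 -0.3793 m, effort=6.8030 -2.5498 1.6375 -2.2496 0.8482 N·m.
t=0.9000 s (step 90): θ=3.3743 4.4385 1.5636 2.3922 0.2968 rad, qd=0.3481 2.2072 -4.8846 -2.7487 0.0550 rad/s, eef=-0.2712 -0.3090 -0.4145 m, effort=5.8706 -0.8710 1.7316 -2.5479 0.9972 N·m.
t=0.9500 s (step 95): θ=3.3904 4.5402 1.3032 2.2635 0.2990 rad, qd=0.3030 1.8814 -5.5321 -2.4120 0.0318 rad/s, eef=-0.3094 -0.3007 -0.4394 m, effort=4.6005 -0.3145 2.6229 -2.4808 1.0657 N·m.
t=1.0000 s (step 100): θ=3.4051 4.6283 1.0116 2.1498 0.3002 rad, qd=0.2950 1.6580 -6.1108 -2.1439 0.0170 rad/s, eef=-0.3437 -0.3006 -0.4577 m, effort=4.2758 -2.2712 4.3590 -1.7195 0.9653 N·m.
t=1.0500 s (step 105): θ=3.4210 4.7072 0.6958 2.0485 0.3007 rad, qd=0.3504 1.5102 -6.4766 -1.9132 0.0015 rad/s, eef=-0.3729 -0.3101 -0.4735 m, effort=6.6125 -7.2892 6.6162 -0.0367 0.6182 N·m.
t=1.1000 s (step 110): θ=3.4402 4.7799 0.3706 1.9581 0.3002 rad, qd=0.4066 1.4000 -6.4513 -1.7098 -0.0170 rad/s, eef=-0.3956 -0.3277 -0.4901 m, effort=12.0186 -13.8250 8.7270 2.4925 0.0450 N·m.
t=1.1500 s (step 115): θ=3.4597 4.8463 0.0600 1.8771 0.2992 rad, qd=0.3427 1.2372 -5.8683 -1.5384 -0.0173 rad/s, eef=-0.4109 -0.3492 -0.5096 m, effort=19.2941 -19.3761 10.1245 5.3540 -0.6206 N·m.
t=1.2000 s (step 120): θ=3.4722 4.9012 -0.2074 1.8042 0.2988 rad, qd=0.1389 0.9263 -4.7541 -1.3756 0.0146 rad/s, eef=-0.4192 -0.3691 -0.5333 m, effort=26.4887 -22.2851 10.6939 7.8128 -1.1984 N·m.
t=1.2500 s (step 125): θ=3.4739 4.9369 -0.4125 1.7399 0.3001 rad, qd=-0.0621 0.4895 -3.4508 -1.1929 0.0563 rad/s, eef=-0.4224 -0.3824 -0.5603 m, effort=44.9044 3.5208 21.5172 21.7187 -3.4394 N·m.
t=1.3000 s (step 130): θ=3.4924 5.0183 -0.5261 1.7577 0.2910 rad, qd=0.5944 2.4876 -1.2021 1.5531 -0.4675 rad/s, eef=-0.4047 -0.3901 -0.5574 m, effort=27.7750 -1.9802 10.6820 16.4234 -2.6483 N·m.
t=1.3300 s (step 133): θ=3.5117 5.1022 -0.5487 1.8173 0.2733 rad, qd=0.6839 3.0557 -0.3579 2.3477 -0.6875 rad/s, eef=-0.3823 -0.3942 -0.5338 m.
final θ (rad): 3.5117 5.1022 -0.5487 1.8173 0.2733


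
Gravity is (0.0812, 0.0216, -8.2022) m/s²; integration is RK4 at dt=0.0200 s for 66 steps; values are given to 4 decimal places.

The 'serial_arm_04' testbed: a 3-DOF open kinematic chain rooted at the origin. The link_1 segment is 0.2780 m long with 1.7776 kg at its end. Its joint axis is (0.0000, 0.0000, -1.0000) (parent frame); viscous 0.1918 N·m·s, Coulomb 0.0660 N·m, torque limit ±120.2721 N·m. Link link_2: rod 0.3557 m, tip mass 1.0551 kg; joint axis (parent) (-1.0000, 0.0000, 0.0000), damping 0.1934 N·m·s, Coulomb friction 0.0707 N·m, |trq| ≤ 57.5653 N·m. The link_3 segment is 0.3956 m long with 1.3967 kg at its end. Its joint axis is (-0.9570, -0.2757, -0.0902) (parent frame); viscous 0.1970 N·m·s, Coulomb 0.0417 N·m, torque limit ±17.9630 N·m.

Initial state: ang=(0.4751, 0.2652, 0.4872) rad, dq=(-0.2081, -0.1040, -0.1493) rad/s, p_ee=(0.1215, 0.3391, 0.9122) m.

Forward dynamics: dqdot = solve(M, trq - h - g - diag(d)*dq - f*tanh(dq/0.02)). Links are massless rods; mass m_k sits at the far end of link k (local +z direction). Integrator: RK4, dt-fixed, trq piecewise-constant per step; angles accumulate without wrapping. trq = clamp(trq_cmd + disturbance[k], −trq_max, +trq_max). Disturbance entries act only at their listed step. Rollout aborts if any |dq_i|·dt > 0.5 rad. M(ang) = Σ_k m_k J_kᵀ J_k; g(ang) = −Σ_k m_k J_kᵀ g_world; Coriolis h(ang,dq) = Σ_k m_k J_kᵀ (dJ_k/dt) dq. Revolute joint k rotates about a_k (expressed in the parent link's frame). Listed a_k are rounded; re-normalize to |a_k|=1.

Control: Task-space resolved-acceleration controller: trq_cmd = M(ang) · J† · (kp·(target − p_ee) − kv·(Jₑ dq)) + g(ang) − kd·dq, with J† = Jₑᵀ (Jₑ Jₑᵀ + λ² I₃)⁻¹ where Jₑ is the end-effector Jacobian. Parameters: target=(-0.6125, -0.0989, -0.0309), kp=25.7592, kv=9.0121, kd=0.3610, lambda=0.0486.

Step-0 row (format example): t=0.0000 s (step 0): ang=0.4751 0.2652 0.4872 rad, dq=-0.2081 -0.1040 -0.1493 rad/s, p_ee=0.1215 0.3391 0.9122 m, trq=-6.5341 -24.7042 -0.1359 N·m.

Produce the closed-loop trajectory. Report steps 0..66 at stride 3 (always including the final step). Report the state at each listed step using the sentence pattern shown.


t=0.0600 s (step 3): ang=0.4670 0.0950 0.7706 rad, dq=-0.6937 -4.3071 7.0288 rad/s, p_ee=0.0876 0.3210 0.8903 m, trq=-3.2859 -10.8459 -1.9822 N·m.
t=0.1200 s (step 6): ang=0.3564 -0.1694 1.1868 rad, dq=-3.0312 -4.3012 6.6253 rad/s, p_ee=0.0183 0.2778 0.8369 m, trq=-0.8174 -2.1949 -1.4158 N·m.
t=0.1800 s (step 9): ang=0.1182 -0.4059 1.5546 rad, dq=-4.7057 -3.5484 5.6457 rad/s, p_ee=-0.0499 0.2199 0.7669 m, trq=-0.6277 2.5327 -1.7787 N·m.
t=0.2400 s (step 12): ang=-0.1899 -0.5892 1.8629 rad, dq=-5.4788 -2.5350 4.6588 rad/s, p_ee=-0.0925 0.1607 0.6910 m, trq=-1.7128 5.5263 -2.4842 N·m.
t=0.3000 s (step 15): ang=-0.5370 -0.7036 2.1161 rad, dq=-6.0561 -1.2355 3.8207 rad/s, p_ee=-0.1162 0.1143 0.6156 m, trq=-1.9101 7.0067 -3.3039 N·m.
t=0.3600 s (step 18): ang=-0.9067 -0.7303 2.3225 rad, dq=-6.1530 0.3963 3.0593 rad/s, p_ee=-0.1379 0.0797 0.5413 m, trq=-0.2860 7.1785 -4.1980 N·m.
t=0.4200 s (step 21): ang=-1.2544 -0.6493 2.4784 rad, dq=-5.2918 2.3511 2.0789 rad/s, p_ee=-0.1631 0.0470 0.4692 m, trq=1.6982 6.1575 -4.8361 N·m.
t=0.4800 s (step 24): ang=-1.5211 -0.4480 2.5628 rad, dq=-3.4493 4.3135 0.6604 rad/s, p_ee=-0.1894 0.0125 0.4030 m, trq=2.0527 3.5189 -4.6653 N·m.
t=0.5400 s (step 27): ang=-1.6562 -0.1504 2.5537 rad, dq=-1.0715 5.4057 -0.9514 rad/s, p_ee=-0.2199 -0.0167 0.3442 m, trq=0.9274 -0.7716 -3.7269 N·m.
t=0.6000 s (step 30): ang=-1.6777 0.1705 2.4601 rad, dq=0.0916 5.1222 -2.0601 rad/s, p_ee=-0.2591 -0.0359 0.2880 m, trq=0.4037 -4.7750 -2.6351 N·m.
t=0.6600 s (step 33): ang=-1.6655 0.4493 2.3212 rad, dq=0.2627 4.1444 -2.4854 rad/s, p_ee=-0.3005 -0.0510 0.2328 m, trq=0.5052 -7.1380 -1.8801 N·m.
t=0.7200 s (step 36): ang=-1.6493 0.6672 2.1710 rad, dq=0.2666 3.1532 -2.4748 rad/s, p_ee=-0.3386 -0.0633 0.1830 m, trq=0.5278 -8.1924 -1.5702 N·m.
t=0.7800 s (step 39): ang=-1.6342 0.8317 2.0284 rad, dq=0.2366 2.3702 -2.2616 rad/s, p_ee=-0.3717 -0.0723 0.1415 m, trq=0.4240 -8.5784 -1.5293 N·m.
t=0.8400 s (step 42): ang=-1.6211 0.9558 1.9007 rad, dq=0.1970 1.7990 -1.9935 rad/s, p_ee=-0.4001 -0.0782 0.1085 m, trq=0.2796 -8.6901 -1.5926 N·m.
t=0.9000 s (step 45): ang=-1.6106 1.0508 1.7889 rad, dq=0.1558 1.3912 -1.7367 rad/s, p_ee=-0.4245 -0.0819 0.0830 m, trq=0.1523 -8.7136 -1.6819 N·m.
t=0.9600 s (step 48): ang=-1.6024 1.1251 1.6916 rad, dq=0.1170 1.1000 -1.5127 rad/s, p_ee=-0.4455 -0.0841 0.0633 m, trq=0.0617 -8.7257 -1.7721 N·m.
t=1.0200 s (step 51): ang=-1.5965 1.1845 1.6066 rad, dq=0.0826 0.8896 -1.3234 rad/s, p_ee=-0.4638 -0.0856 0.0480 m, trq=0.0067 -8.7533 -1.8583 N·m.
t=1.0800 s (step 54): ang=-1.5924 1.2330 1.5321 rad, dq=0.0537 0.7349 -1.1643 rad/s, p_ee=-0.4797 -0.0865 0.0361 m, trq=-0.0208 -8.8011 -1.9410 N·m.
t=1.1400 s (step 57): ang=-1.5899 1.2734 1.4664 rad, dq=0.0305 0.6186 -1.0297 rad/s, p_ee=-0.4936 -0.0873 0.0267 m, trq=-0.0310 -8.8656 -2.0207 N·m.
t=1.2000 s (step 60): ang=-1.5886 1.3077 1.4081 rad, dq=0.0136 0.5290 -0.9147 rad/s, p_ee=-0.5057 -0.0880 0.0192 m, trq=-0.0361 -8.9410 -2.0971 N·m.
t=1.2600 s (step 63): ang=-1.5881 1.3373 1.3563 rad, dq=0.0030 0.4582 -0.8154 rad/s, p_ee=-0.5164 -0.0887 0.0130 m, trq=-0.0462 -9.0217 -2.1697 N·m.
t=1.3200 s (step 66): ang=-1.5882 1.3630 1.3100 rad, dq=-0.0036 0.4011 -0.7289 rad/s, p_ee=-0.5257 -0.0892 0.0079 m.


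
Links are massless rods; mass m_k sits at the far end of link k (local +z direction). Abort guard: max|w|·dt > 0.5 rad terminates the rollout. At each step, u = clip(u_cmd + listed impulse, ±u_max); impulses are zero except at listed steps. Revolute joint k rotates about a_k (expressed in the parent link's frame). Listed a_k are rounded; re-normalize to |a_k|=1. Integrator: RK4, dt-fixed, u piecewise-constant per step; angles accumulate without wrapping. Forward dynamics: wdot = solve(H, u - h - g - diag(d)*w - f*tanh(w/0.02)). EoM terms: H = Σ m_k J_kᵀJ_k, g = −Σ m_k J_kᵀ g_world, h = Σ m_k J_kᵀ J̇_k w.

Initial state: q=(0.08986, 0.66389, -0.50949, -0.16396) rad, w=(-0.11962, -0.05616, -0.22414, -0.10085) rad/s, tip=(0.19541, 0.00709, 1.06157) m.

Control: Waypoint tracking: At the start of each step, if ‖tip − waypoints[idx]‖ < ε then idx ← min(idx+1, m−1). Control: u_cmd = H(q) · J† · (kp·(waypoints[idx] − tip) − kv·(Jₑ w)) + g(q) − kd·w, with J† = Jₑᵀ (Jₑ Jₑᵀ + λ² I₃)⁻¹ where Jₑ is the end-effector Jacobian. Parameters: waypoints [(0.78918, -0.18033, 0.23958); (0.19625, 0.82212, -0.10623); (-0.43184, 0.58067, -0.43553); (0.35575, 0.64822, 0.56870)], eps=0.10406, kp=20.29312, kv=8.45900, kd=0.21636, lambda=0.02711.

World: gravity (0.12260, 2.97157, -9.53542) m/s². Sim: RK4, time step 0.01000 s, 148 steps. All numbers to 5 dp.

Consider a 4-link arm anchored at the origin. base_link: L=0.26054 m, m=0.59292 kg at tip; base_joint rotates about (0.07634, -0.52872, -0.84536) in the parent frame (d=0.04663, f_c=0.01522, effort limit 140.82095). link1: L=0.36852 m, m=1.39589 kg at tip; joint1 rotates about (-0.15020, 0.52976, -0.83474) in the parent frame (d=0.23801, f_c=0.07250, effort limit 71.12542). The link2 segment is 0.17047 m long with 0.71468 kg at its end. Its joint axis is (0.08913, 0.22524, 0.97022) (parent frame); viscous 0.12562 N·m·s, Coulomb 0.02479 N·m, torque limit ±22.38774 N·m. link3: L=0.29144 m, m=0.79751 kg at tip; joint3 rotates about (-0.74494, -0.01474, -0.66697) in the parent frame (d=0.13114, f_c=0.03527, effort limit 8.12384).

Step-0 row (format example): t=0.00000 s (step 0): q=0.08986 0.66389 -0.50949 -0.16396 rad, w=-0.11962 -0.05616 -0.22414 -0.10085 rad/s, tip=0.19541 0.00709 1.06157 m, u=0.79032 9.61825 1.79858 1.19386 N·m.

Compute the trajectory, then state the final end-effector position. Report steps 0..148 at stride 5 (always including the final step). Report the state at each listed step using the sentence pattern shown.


t=0.05000 s (step 5): q=0.13527 0.75067 -0.59854 -0.12738 rad, w=1.58098 2.70755 -2.35197 1.85324 rad/s, tip=0.21424 -0.00102 1.05415 m, u=9.32246 2.30045 1.42589 0.48403 N·m.
t=0.10000 s (step 10): q=0.23111 0.87924 -0.74217 0.04395 rad, w=2.05881 1.93519 -3.16437 5.16189 rad/s, tip=0.25287 -0.03491 1.03438 m, u=12.08002 -5.71890 0.73975 -0.38109 N·m.
t=0.15000 s (step 15): q=0.31727 0.91886 -0.85295 0.37170 rad, w=1.26269 -0.15151 -1.18048 7.23385 rad/s, tip=0.28112 -0.08801 1.00479 m, u=-0.43784 -5.43128 0.03278 -1.02121 N·m.
t=0.20000 s (step 20): q=0.35590 0.89652 -0.88041 0.69900 rad, w=0.33617 -0.53273 -0.18455 5.62812 rad/s, tip=0.29200 -0.13167 0.97290 m, u=-5.35256 -1.41398 0.10882 -0.80557 N·m.
t=0.25000 s (step 25): q=0.35598 0.87504 -0.88081 0.93733 rad, w=-0.29186 -0.30508 0.09168 4.03712 rad/s, tip=0.30378 -0.15749 0.94334 m, u=-4.40143 -0.09115 0.18809 -0.61740 N·m.
t=0.30000 s (step 30): q=0.33049 0.86726 -0.87008 1.11342 rad, w=-0.69839 -0.00434 0.31624 3.08539 rad/s, tip=0.32468 -0.17165 0.91445 m, u=-2.25130 0.01507 0.09648 -0.55452 N·m.
t=0.35000 s (step 35): q=0.28845 0.87381 -0.85136 1.25269 rad, w=-0.96189 0.27056 0.42683 2.50604 rad/s, tip=0.35427 -0.17886 0.88411 m, u=-0.09477 -0.26629 -0.06661 -0.53810 N·m.
t=0.40000 s (step 40): q=0.23619 0.89445 -0.82840 1.36555 rad, w=-1.11485 0.55256 0.48199 2.02391 rad/s, tip=0.38979 -0.18184 0.85154 m, u=1.86877 -0.72015 -0.25444 -0.50933 N·m.
t=0.45000 s (step 45): q=0.17816 0.92855 -0.80412 1.45643 rad, w=-1.19743 0.80528 0.48240 1.62352 rad/s, tip=0.42850 -0.18224 0.81668 m, u=3.61586 -1.21373 -0.43711 -0.46983 N·m.
t=0.50000 s (step 50): q=0.11721 0.97420 -0.78081 1.52902 rad, w=-1.23538 1.01298 0.44626 1.28988 rad/s, tip=0.46808 -0.18103 0.77980 m, u=5.17313 -1.67547 -0.60479 -0.41778 N·m.
t=0.55000 s (step 55): q=0.05513 1.02900 -0.75985 1.58637 rad, w=-1.24413 1.17147 0.39071 1.01227 rad/s, tip=0.50679 -0.17877 0.74139 m, u=6.56728 -2.06749 -0.75535 -0.35245 N·m.
t=0.60000 s (step 60): q=-0.00685 1.09053 -0.74186 1.63108 rad, w=-1.23267 1.28274 0.32871 0.78283 rad/s, tip=0.54340 -0.17581 0.70209 m, u=7.81453 -2.37057 -0.88907 -0.27487 N·m.
t=0.65000 s (step 65): q=-0.06787 1.15655 -0.72695 1.66538 rad, w=-1.20623 1.35174 0.26860 0.59506 rad/s, tip=0.57708 -0.17242 0.66262 m, u=8.92229 -2.57714 -1.00647 -0.18742 N·m.
t=0.70000 s (step 70): q=-0.12726 1.22509 -0.71489 1.69121 rad, w=-1.16812 1.38454 0.21489 0.44307 rad/s, tip=0.60739 -0.16882 0.62367 m, u=9.89356 -2.68785 -1.10780 -0.09325 N·m.
t=0.75000 s (step 75): q=-0.18451 1.29449 -0.70531 1.71022 rad, w=-1.12070 1.38738 0.16939 0.32131 rad/s, tip=0.63415 -0.16519 0.58587 m, u=10.73073 -2.70950 -1.19318 0.00421 N·m.
t=0.80000 s (step 80): q=-0.23920 1.36342 -0.69780 1.72380 rad, w=-1.06586 1.36616 0.13220 0.22469 rad/s, tip=0.65739 -0.16170 0.54978 m, u=11.43798 -2.65319 -1.26293 0.10171 N·m.
t=0.85000 s (step 85): q=-0.29099 1.43079 -0.69195 1.73306 rad, w=-1.00533 1.32621 0.10251 0.14855 rad/s, tip=0.67730 -0.15847 0.51581 m, u=12.02231 -2.53262 -1.31775 0.19644 N·m.
t=0.90000 s (step 90): q=-0.33966 1.49580 -0.68743 1.73895 rad, w=-0.94072 1.27225 0.07912 0.08884 rad/s, tip=0.69414 -0.15560 0.48427 m, u=12.49364 -2.36246 -1.35875 0.28620 N·m.
t=0.95000 s (step 95): q=-0.38502 1.55785 -0.68394 1.74220 rad, w=-0.87359 1.20826 0.06101 0.04262 rad/s, tip=0.70827 -0.15315 0.45535 m, u=12.86404 -2.15706 -1.38747 0.36926 N·m.
t=1.00000 s (step 100): q=-0.42700 1.61650 -0.68120 1.74357 rad, w=-0.80590 1.13633 0.04965 0.01638 rad/s, tip=0.72000 -0.15117 0.42911 m, u=13.14412 -1.92940 -1.40642 0.44147 N·m.
t=1.05000 s (step 105): q=-0.46563 1.67142 -0.67889 1.74415 rad, w=-0.73934 1.05977 0.04269 0.00776 rad/s, tip=0.72961 -0.14967 0.40549 m, u=13.34591 -1.69073 -1.41759 0.50285 N·m.
t=1.10000 s (step 110): q=-0.50096 1.72249 -0.67692 1.74441 rad, w=-0.67449 0.98283 0.03626 0.00266 rad/s, tip=0.73740 -0.14866 0.38443 m, u=13.48770 -1.44997 -1.42230 0.55805 N·m.
t=1.15000 s (step 115): q=-0.53312 1.76974 -0.67524 1.74445 rad, w=-0.61204 0.90724 0.03083 -0.00124 rad/s, tip=0.74368 -0.14810 0.36580 m, u=13.58403 -1.21360 -1.42239 0.60772 N·m.
t=1.20000 s (step 120): q=-0.56222 1.81327 -0.67381 1.74431 rad, w=-0.55250 0.83402 0.02667 -0.00456 rad/s, tip=0.74872 -0.14794 0.34941 m, u=13.64599 -0.98624 -1.41925 0.65204 N·m.
t=1.25000 s (step 125): q=-0.58843 1.85321 -0.67255 1.74401 rad, w=-0.49629 0.76387 0.02361 -0.00759 rad/s, tip=0.75275 -0.14814 0.33508 m, u=13.68205 -0.77101 -1.41386 0.69123 N·m.
t=1.30000 s (step 130): q=-0.61808 1.86693 -0.64979 1.79506 rad, w=-0.83919 -0.67933 1.19117 2.88579 rad/s, tip=0.75262 -0.14000 0.32028 m, u=-4.32482 -11.35596 -0.16049 -0.64488 N·m.
t=1.35000 s (step 135): q=-0.67171 1.80244 -0.58371 1.96653 rad, w=-1.27879 -1.73052 1.31046 3.53587 rad/s, tip=0.74799 -0.09542 0.30121 m, u=3.60299 -6.97878 -0.61326 0.00719 N·m.
t=1.40000 s (step 140): q=-0.74284 1.70480 -0.52324 2.12613 rad, w=-1.53605 -2.11185 1.10809 2.75217 rad/s, tip=0.74706 -0.02538 0.28053 m, u=9.76306 -4.69746 -0.88948 0.69549 N·m.
t=1.45000 s (step 145): q=-0.82209 1.59567 -0.47070 2.23811 rad, w=-1.60725 -2.22109 1.02051 1.72663 rad/s, tip=0.74568 0.05909 0.25776 m, u=13.96851 -3.71118 -1.11843 1.17602 N·m.
t=1.48000 s (step 148): q=-0.87000 1.52919 -0.43971 2.28126 rad, w=-1.58092 -2.20007 1.05409 1.16043 rad/s, tip=0.74222 0.11328 0.24327 m.
final tip position (m): 0.74222 0.11328 0.24327


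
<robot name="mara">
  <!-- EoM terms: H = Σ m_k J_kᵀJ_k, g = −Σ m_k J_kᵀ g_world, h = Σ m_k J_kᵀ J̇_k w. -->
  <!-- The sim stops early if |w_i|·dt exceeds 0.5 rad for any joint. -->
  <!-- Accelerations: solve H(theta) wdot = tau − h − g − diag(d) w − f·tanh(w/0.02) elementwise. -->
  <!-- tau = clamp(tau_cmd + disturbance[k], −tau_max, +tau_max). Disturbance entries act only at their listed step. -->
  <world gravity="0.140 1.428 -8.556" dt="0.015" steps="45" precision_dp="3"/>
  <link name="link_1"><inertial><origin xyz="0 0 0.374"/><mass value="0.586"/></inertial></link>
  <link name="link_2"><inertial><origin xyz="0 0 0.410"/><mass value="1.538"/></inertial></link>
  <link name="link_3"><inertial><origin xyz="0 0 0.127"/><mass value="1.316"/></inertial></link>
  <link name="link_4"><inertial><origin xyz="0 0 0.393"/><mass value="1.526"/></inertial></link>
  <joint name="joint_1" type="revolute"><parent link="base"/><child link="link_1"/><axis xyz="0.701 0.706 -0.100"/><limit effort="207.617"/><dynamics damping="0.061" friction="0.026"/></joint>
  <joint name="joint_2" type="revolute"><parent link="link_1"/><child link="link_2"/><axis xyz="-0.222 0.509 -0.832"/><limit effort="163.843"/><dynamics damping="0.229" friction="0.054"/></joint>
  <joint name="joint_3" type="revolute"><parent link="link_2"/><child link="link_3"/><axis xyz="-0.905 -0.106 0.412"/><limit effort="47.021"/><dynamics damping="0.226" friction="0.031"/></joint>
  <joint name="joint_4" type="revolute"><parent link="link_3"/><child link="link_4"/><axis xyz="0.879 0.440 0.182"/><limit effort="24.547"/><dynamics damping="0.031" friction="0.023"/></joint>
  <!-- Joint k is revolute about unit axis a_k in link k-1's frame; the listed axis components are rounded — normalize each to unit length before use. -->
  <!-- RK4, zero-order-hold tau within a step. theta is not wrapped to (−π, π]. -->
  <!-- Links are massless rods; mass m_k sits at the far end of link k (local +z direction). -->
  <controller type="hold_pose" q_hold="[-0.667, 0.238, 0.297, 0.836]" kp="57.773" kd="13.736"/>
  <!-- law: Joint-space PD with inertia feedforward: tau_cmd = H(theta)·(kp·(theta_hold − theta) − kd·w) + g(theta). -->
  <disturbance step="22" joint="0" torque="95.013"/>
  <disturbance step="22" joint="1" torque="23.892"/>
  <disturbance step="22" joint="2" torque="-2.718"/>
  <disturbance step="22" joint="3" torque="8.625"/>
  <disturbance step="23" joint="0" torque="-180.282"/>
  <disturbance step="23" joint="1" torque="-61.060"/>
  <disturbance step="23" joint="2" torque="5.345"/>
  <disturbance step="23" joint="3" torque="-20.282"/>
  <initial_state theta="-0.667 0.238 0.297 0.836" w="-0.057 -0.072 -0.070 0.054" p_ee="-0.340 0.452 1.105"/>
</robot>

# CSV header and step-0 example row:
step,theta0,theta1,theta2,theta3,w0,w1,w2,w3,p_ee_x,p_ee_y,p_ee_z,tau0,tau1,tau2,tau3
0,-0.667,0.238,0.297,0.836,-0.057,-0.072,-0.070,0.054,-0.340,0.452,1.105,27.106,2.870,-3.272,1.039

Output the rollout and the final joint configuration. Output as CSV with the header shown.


step,theta0,theta1,theta2,theta3,w0,w1,w2,w3,p_ee_x,p_ee_y,p_ee_z,tau0,tau1,tau2,tau3
1,-0.668,0.237,0.296,0.837,-0.046,-0.052,-0.058,0.038,-0.341,0.452,1.105,26.636,2.702,-3.288,1.010
2,-0.668,0.236,0.295,0.837,-0.036,-0.036,-0.047,0.026,-0.342,0.452,1.105,26.222,2.556,-3.302,0.984
3,-0.669,0.236,0.295,0.837,-0.028,-0.023,-0.037,0.017,-0.342,0.452,1.105,25.859,2.431,-3.314,0.961
4,-0.669,0.236,0.294,0.838,-0.021,-0.015,-0.028,0.011,-0.343,0.452,1.104,25.543,2.326,-3.324,0.941
5,-0.670,0.236,0.294,0.838,-0.015,-0.009,-0.018,0.007,-0.343,0.452,1.104,25.268,2.237,-3.331,0.922
6,-0.670,0.235,0.294,0.838,-0.009,-0.004,-0.010,0.004,-0.343,0.452,1.104,25.030,2.164,-3.336,0.905
7,-0.670,0.235,0.293,0.838,-0.005,-0.001,-0.004,0.002,-0.343,0.452,1.104,24.824,2.102,-3.339,0.891
8,-0.670,0.235,0.293,0.838,-0.001,0.001,0.000,0.000,-0.343,0.452,1.104,24.648,2.051,-3.339,0.878
9,-0.670,0.235,0.293,0.838,0.001,0.003,0.003,-0.001,-0.343,0.452,1.104,24.497,2.009,-3.339,0.866
10,-0.670,0.235,0.294,0.838,0.004,0.004,0.006,-0.003,-0.343,0.452,1.104,24.368,1.974,-3.337,0.856
11,-0.670,0.236,0.294,0.838,0.005,0.005,0.007,-0.004,-0.343,0.452,1.104,24.259,1.945,-3.336,0.847
12,-0.670,0.236,0.294,0.838,0.007,0.005,0.008,-0.004,-0.343,0.452,1.104,24.167,1.920,-3.334,0.840
13,-0.670,0.236,0.294,0.838,0.008,0.006,0.009,-0.005,-0.343,0.452,1.104,24.089,1.900,-3.332,0.834
14,-0.669,0.236,0.294,0.838,0.008,0.006,0.010,-0.005,-0.343,0.452,1.104,24.023,1.884,-3.331,0.828
15,-0.669,0.236,0.294,0.838,0.009,0.006,0.010,-0.005,-0.343,0.452,1.104,23.969,1.870,-3.330,0.824
16,-0.669,0.236,0.294,0.838,0.009,0.006,0.010,-0.005,-0.342,0.452,1.104,23.924,1.859,-3.329,0.821
17,-0.669,0.236,0.294,0.837,0.009,0.006,0.010,-0.005,-0.342,0.452,1.104,23.887,1.850,-3.328,0.818
18,-0.669,0.236,0.295,0.837,0.009,0.006,0.010,-0.005,-0.342,0.452,1.105,23.857,1.843,-3.327,0.815
19,-0.669,0.236,0.295,0.837,0.009,0.006,0.009,-0.005,-0.342,0.452,1.105,23.833,1.837,-3.327,0.814
20,-0.669,0.236,0.295,0.837,0.008,0.005,0.009,-0.005,-0.342,0.452,1.105,23.814,1.833,-3.327,0.813
21,-0.669,0.236,0.295,0.837,0.008,0.005,0.009,-0.005,-0.342,0.452,1.105,23.799,1.829,-3.327,0.812
22,-0.668,0.236,0.295,0.837,0.008,0.005,0.008,-0.004,-0.342,0.452,1.105,118.800,25.718,-6.046,9.436
23,-0.665,0.237,0.299,0.837,0.401,0.015,0.535,-0.018,-0.339,0.452,1.106,-176.768,-64.334,2.598,-21.303
24,-0.663,0.225,0.306,0.839,-0.049,-1.507,0.341,0.251,-0.340,0.452,1.106,44.890,10.402,-4.021,3.598
25,-0.663,0.206,0.310,0.842,-0.058,-1.122,0.217,0.148,-0.346,0.454,1.104,41.892,9.010,-4.069,3.272
26,-0.664,0.191,0.313,0.843,-0.059,-0.817,0.123,0.073,-0.352,0.455,1.102,39.248,7.816,-4.062,2.958
27,-0.665,0.181,0.314,0.844,-0.057,-0.574,0.054,0.021,-0.356,0.456,1.101,36.928,6.794,-4.022,2.666
28,-0.666,0.173,0.314,0.844,-0.051,-0.383,0.007,-0.010,-0.359,0.456,1.100,34.900,5.921,-3.968,2.396
29,-0.667,0.169,0.314,0.844,-0.044,-0.237,-0.017,-0.021,-0.361,0.457,1.099,33.136,5.176,-3.915,2.150
30,-0.667,0.166,0.314,0.844,-0.037,-0.122,-0.029,-0.022,-0.363,0.457,1.098,31.606,4.542,-3.865,1.933
31,-0.668,0.165,0.313,0.843,-0.029,-0.032,-0.035,-0.020,-0.364,0.457,1.098,30.283,4.004,-3.817,1.742
32,-0.668,0.165,0.313,0.843,-0.022,0.032,-0.032,-0.012,-0.364,0.457,1.098,29.144,3.561,-3.772,1.578
33,-0.669,0.166,0.312,0.843,-0.014,0.077,-0.025,-0.003,-0.364,0.457,1.098,28.165,3.197,-3.731,1.437
34,-0.669,0.167,0.312,0.843,-0.007,0.112,-0.020,0.002,-0.364,0.457,1.098,27.328,2.891,-3.695,1.318
35,-0.669,0.169,0.312,0.843,-0.001,0.139,-0.017,0.005,-0.363,0.457,1.098,26.615,2.635,-3.661,1.218
36,-0.669,0.171,0.312,0.843,0.003,0.159,-0.014,0.007,-0.362,0.457,1.098,26.010,2.422,-3.632,1.134
37,-0.669,0.174,0.311,0.843,0.006,0.172,-0.012,0.008,-0.361,0.457,1.099,25.498,2.245,-3.606,1.063
38,-0.669,0.176,0.311,0.843,0.009,0.181,-0.011,0.008,-0.360,0.457,1.099,25.069,2.100,-3.582,1.004
39,-0.668,0.179,0.311,0.843,0.011,0.186,-0.010,0.008,-0.359,0.457,1.099,24.709,1.981,-3.561,0.954
40,-0.668,0.182,0.311,0.843,0.012,0.187,-0.009,0.008,-0.358,0.457,1.099,24.410,1.886,-3.543,0.913
41,-0.668,0.185,0.311,0.844,0.013,0.186,-0.009,0.008,-0.357,0.457,1.100,24.163,1.809,-3.527,0.879
42,-0.668,0.188,0.311,0.844,0.014,0.182,-0.008,0.007,-0.356,0.456,1.100,23.961,1.750,-3.512,0.852
43,-0.668,0.190,0.311,0.844,0.014,0.177,-0.008,0.007,-0.355,0.456,1.100,23.798,1.704,-3.499,0.829
44,-0.667,0.193,0.310,0.844,0.014,0.171,-0.008,0.006,-0.354,0.456,1.101,23.667,1.669,-3.488,0.811
45,-0.667,0.195,0.310,0.844,0.014,0.164,-0.007,0.006,-0.353,0.456,1.101,,,,
# final theta (rad): -0.667 0.195 0.310 0.844
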